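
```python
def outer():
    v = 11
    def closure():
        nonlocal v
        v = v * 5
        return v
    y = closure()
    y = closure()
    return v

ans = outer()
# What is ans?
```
275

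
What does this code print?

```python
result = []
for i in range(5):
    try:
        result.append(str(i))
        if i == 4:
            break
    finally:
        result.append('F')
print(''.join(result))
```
0F1F2F3F4F

finally runs even when breaking out of loop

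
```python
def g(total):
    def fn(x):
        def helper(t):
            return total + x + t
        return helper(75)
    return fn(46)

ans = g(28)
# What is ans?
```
149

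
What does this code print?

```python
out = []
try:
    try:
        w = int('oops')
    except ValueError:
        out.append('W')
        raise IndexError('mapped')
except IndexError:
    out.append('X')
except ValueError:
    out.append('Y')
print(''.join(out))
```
WX

New IndexError raised, caught by outer IndexError handler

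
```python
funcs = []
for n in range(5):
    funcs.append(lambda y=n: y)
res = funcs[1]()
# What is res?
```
1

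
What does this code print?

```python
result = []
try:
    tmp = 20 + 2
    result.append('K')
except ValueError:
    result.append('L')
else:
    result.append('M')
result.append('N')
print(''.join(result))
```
KMN

else block runs when no exception occurs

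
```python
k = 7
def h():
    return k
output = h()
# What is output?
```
7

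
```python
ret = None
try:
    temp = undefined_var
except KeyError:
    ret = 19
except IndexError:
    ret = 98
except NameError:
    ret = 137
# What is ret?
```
137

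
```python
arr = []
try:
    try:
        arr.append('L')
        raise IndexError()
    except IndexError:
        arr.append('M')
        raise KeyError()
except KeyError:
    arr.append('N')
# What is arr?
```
['L', 'M', 'N']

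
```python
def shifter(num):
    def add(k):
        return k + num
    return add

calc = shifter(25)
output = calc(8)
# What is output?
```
33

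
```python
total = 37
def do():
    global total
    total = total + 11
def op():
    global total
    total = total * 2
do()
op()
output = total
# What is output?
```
96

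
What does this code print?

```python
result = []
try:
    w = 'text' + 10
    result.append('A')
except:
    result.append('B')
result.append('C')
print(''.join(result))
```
BC

Exception raised in try, caught by bare except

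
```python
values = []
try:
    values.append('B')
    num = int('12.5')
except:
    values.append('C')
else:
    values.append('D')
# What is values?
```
['B', 'C']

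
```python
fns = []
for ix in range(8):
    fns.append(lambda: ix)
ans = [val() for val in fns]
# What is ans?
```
[7, 7, 7, 7, 7, 7, 7, 7]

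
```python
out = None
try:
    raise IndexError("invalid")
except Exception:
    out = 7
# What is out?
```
7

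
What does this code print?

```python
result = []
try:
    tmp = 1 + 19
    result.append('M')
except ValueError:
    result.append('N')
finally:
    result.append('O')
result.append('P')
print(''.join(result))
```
MOP

finally runs after normal execution too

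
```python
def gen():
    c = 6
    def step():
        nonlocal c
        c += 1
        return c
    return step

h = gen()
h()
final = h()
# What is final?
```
8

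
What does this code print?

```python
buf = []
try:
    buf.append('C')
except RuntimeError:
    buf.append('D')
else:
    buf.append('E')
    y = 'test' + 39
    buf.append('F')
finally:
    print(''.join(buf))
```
CE

Try succeeds, else appends 'E', TypeError in else is uncaught, finally prints before exception propagates ('F' never appended)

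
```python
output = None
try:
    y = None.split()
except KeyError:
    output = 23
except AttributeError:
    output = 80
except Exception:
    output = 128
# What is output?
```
80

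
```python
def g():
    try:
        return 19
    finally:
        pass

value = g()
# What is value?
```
19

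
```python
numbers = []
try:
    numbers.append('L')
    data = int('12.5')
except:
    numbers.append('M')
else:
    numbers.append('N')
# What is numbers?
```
['L', 'M']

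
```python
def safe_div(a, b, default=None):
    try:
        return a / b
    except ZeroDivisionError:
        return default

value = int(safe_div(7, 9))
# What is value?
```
0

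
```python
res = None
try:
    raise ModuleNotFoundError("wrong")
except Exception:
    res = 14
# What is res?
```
14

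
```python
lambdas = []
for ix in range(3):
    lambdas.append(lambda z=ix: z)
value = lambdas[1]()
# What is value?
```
1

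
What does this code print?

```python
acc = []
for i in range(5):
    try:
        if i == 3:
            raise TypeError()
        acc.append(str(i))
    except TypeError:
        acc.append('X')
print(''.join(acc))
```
012X4

Exception on i=3 caught, loop continues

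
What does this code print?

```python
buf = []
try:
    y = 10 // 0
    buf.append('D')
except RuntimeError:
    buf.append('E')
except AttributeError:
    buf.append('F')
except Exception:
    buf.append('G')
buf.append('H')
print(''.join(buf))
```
GH

ZeroDivisionError not specifically caught, falls to Exception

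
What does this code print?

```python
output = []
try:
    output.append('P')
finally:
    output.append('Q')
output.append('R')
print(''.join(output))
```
PQR

try/finally without except, no exception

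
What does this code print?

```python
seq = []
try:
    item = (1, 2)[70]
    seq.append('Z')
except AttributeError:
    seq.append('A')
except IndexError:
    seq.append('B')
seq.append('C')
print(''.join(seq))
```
BC

IndexError is caught by its specific handler, not AttributeError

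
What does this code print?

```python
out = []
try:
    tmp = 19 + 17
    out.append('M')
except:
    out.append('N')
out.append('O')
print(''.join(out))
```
MO

No exception, try block completes normally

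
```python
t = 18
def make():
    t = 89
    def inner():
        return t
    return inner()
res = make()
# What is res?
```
89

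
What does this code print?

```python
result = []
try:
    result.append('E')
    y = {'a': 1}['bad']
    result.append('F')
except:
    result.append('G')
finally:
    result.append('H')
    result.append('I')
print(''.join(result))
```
EGHI

Code before exception runs, then except, then all of finally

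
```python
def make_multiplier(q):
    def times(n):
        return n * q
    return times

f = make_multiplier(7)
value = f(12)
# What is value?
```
84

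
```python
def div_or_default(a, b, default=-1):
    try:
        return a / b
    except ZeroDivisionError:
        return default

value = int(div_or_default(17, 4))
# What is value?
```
4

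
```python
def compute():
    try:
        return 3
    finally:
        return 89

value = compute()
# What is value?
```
89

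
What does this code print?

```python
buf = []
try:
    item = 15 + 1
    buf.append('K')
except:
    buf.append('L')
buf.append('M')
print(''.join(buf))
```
KM

No exception, try block completes normally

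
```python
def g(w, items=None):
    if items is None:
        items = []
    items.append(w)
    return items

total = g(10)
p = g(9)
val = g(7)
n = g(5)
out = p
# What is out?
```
[9]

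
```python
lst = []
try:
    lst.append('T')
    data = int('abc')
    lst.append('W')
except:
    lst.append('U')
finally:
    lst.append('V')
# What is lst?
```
['T', 'U', 'V']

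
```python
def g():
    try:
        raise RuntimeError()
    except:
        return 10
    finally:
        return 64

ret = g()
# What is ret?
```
64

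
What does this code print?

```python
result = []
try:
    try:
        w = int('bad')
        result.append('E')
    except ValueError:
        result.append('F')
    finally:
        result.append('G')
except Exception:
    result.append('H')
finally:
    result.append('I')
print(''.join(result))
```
FGI

Both finally blocks run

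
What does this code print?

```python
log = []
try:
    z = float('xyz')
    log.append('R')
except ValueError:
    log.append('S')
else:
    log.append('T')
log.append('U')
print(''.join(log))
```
SU

else block skipped when exception is caught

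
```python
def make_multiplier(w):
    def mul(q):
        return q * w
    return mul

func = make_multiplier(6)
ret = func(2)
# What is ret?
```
12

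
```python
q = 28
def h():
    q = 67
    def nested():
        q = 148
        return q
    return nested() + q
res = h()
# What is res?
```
215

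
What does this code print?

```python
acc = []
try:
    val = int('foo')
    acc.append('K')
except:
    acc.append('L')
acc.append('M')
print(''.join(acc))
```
LM

Exception raised in try, caught by bare except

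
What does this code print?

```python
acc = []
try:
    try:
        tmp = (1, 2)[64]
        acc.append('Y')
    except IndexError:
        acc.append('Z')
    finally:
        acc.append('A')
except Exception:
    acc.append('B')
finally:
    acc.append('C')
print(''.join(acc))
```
ZAC

Both finally blocks run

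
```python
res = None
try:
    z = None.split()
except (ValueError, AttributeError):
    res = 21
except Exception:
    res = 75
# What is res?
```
21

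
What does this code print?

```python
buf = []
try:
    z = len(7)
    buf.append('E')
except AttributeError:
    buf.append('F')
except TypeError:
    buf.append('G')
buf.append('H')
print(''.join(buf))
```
GH

TypeError is caught by its specific handler, not AttributeError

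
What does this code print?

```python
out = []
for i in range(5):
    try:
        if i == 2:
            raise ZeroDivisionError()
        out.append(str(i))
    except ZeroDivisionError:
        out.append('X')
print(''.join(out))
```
01X34

Exception on i=2 caught, loop continues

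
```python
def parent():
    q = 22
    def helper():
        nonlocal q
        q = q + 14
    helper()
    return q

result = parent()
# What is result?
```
36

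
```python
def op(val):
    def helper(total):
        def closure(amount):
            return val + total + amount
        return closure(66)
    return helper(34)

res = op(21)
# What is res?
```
121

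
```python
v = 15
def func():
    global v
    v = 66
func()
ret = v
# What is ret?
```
66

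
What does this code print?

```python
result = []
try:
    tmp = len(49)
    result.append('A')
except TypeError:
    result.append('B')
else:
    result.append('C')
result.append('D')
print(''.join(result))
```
BD

else block skipped when exception is caught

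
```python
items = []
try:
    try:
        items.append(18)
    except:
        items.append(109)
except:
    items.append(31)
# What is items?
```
[18]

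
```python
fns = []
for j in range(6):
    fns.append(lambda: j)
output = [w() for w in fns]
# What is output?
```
[5, 5, 5, 5, 5, 5]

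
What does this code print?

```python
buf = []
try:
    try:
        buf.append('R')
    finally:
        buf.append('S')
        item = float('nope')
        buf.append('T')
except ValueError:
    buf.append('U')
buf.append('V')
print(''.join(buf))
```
RSUV

Exception in inner finally caught by outer except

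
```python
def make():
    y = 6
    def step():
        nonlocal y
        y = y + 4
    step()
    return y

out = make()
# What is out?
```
10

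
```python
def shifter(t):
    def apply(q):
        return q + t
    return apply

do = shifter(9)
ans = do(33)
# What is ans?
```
42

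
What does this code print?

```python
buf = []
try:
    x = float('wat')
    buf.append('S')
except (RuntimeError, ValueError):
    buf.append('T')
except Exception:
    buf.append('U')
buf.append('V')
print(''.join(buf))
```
TV

ValueError matches tuple containing it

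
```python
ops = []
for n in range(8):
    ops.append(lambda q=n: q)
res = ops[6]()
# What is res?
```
6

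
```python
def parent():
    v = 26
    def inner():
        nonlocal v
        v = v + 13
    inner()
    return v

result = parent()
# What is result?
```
39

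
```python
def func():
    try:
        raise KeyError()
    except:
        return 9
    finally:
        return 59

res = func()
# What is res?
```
59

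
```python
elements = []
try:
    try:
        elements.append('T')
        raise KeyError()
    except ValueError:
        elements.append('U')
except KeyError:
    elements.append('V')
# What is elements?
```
['T', 'V']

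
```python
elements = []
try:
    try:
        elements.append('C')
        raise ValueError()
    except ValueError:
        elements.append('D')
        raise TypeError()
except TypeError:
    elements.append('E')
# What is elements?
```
['C', 'D', 'E']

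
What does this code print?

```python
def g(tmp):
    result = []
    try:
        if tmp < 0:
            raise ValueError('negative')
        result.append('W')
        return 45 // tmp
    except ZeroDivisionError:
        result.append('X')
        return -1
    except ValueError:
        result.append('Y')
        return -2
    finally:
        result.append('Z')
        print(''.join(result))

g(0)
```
WXZ

tmp=0 causes ZeroDivisionError, caught, finally prints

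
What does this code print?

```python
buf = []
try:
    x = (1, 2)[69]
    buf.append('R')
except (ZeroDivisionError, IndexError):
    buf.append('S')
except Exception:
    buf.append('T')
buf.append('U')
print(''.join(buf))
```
SU

IndexError matches tuple containing it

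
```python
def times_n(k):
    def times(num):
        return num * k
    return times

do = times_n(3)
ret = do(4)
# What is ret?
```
12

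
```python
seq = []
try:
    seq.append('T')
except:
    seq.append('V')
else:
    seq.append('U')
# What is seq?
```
['T', 'U']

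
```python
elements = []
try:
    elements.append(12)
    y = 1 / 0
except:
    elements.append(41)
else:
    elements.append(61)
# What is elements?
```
[12, 41]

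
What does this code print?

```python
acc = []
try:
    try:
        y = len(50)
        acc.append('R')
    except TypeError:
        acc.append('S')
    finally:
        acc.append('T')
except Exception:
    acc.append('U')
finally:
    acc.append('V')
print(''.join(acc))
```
STV

Both finally blocks run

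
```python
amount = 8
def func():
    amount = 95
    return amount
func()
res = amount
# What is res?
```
8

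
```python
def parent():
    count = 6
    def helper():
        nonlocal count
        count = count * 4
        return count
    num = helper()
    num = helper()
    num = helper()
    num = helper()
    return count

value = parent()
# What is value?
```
1536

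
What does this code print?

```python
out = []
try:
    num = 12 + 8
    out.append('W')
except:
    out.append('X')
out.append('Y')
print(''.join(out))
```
WY

No exception, try block completes normally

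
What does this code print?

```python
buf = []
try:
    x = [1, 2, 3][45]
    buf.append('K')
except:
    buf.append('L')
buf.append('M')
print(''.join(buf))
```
LM

Exception raised in try, caught by bare except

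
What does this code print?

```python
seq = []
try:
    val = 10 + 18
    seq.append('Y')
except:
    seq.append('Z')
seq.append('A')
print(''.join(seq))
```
YA

No exception, try block completes normally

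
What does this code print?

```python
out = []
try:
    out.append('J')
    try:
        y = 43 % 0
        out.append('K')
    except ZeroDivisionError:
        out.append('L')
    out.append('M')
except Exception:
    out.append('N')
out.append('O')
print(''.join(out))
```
JLMO

Inner exception caught by inner handler, outer continues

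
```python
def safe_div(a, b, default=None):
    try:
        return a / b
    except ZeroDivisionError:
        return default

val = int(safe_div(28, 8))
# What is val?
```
3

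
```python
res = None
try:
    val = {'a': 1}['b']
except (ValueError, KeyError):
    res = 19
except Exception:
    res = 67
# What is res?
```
19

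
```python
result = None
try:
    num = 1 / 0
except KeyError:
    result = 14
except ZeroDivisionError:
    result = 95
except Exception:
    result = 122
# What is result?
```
95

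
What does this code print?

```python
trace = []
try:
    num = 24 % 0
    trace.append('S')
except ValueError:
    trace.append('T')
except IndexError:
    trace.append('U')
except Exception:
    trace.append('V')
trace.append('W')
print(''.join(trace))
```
VW

ZeroDivisionError not specifically caught, falls to Exception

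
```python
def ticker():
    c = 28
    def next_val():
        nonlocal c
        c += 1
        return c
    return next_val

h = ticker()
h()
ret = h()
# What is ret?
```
30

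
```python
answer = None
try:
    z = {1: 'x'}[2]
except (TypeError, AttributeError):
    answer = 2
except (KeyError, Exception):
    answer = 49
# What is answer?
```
49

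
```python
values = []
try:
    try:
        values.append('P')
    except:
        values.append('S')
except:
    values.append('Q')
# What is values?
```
['P']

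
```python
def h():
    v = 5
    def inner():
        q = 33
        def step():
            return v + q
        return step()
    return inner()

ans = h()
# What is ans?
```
38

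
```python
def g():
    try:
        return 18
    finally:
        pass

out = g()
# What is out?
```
18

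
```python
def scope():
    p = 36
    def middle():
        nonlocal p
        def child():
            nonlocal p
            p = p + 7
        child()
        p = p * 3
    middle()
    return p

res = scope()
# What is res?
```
129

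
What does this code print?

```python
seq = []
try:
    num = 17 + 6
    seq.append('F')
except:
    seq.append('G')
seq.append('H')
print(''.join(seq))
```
FH

No exception, try block completes normally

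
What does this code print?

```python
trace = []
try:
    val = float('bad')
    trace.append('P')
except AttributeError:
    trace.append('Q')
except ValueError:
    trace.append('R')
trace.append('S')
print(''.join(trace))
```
RS

ValueError is caught by its specific handler, not AttributeError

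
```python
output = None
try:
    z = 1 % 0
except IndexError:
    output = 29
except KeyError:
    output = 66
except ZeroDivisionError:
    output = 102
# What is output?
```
102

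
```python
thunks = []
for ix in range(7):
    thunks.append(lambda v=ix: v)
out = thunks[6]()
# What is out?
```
6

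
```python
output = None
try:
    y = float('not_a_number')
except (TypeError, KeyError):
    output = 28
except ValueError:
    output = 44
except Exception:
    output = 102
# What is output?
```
44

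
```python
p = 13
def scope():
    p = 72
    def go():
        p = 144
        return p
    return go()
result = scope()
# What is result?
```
144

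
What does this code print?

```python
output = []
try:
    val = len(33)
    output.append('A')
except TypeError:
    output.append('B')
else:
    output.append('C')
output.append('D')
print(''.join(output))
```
BD

else block skipped when exception is caught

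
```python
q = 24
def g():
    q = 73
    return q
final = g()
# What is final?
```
73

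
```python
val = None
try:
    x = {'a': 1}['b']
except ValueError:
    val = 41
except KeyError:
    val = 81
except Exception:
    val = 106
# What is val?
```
81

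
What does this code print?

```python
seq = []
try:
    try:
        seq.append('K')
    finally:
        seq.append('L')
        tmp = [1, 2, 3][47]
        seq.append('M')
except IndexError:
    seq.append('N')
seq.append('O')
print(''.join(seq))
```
KLNO

Exception in inner finally caught by outer except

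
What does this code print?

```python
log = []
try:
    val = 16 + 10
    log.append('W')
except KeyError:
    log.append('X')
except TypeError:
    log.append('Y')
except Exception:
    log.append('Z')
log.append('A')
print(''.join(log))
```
WA

No exception, try block completes normally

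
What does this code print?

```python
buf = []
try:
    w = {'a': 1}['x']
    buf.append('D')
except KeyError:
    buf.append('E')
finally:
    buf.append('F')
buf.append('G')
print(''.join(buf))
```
EFG

finally always runs, even after exception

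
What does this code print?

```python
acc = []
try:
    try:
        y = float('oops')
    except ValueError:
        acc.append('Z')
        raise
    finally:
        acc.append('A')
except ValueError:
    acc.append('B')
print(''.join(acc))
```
ZAB

finally runs before re-raised exception propagates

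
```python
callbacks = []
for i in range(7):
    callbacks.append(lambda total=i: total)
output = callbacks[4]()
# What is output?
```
4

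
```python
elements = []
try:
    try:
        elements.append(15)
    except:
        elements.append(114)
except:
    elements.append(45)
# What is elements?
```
[15]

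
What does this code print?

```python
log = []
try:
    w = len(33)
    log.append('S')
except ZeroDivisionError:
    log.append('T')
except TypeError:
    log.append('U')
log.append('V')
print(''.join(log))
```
UV

TypeError is caught by its specific handler, not ZeroDivisionError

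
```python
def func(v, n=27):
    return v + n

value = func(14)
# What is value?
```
41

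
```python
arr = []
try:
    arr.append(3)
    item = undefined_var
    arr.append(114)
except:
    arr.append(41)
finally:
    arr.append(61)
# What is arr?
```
[3, 41, 61]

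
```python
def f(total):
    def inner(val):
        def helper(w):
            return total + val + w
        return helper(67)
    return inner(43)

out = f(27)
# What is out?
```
137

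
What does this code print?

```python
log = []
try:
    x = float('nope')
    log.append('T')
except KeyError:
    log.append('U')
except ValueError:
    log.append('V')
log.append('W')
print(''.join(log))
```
VW

ValueError is caught by its specific handler, not KeyError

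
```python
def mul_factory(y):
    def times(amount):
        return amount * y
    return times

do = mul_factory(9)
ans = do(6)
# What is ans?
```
54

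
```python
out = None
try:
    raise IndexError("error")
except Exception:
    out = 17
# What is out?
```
17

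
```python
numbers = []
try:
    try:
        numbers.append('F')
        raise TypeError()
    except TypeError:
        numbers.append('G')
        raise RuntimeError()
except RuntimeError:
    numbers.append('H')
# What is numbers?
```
['F', 'G', 'H']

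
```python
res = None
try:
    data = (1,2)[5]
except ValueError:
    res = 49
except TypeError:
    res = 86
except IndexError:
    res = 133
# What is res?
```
133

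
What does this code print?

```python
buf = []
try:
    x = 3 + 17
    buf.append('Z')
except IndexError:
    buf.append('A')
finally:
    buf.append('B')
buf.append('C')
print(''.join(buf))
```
ZBC

finally runs after normal execution too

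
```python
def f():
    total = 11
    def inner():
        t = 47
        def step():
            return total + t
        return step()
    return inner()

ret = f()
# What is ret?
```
58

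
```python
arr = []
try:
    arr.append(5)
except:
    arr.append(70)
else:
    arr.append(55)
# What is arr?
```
[5, 55]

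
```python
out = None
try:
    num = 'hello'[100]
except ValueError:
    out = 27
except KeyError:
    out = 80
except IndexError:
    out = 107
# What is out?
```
107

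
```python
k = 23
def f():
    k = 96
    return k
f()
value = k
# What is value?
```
23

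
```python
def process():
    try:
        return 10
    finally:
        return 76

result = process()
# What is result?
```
76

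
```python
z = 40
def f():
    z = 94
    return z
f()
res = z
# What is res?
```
40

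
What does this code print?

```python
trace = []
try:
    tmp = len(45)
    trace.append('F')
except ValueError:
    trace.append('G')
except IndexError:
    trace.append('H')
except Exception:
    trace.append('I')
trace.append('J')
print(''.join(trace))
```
IJ

TypeError not specifically caught, falls to Exception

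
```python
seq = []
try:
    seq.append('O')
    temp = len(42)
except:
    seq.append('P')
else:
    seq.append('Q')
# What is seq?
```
['O', 'P']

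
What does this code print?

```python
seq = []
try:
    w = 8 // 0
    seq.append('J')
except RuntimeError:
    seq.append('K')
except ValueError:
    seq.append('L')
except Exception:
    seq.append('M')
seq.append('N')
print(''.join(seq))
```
MN

ZeroDivisionError not specifically caught, falls to Exception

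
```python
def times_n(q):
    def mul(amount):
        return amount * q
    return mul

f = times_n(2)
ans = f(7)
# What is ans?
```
14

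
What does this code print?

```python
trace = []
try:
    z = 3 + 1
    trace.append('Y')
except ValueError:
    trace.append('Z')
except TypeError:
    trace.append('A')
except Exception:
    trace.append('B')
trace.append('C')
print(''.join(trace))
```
YC

No exception, try block completes normally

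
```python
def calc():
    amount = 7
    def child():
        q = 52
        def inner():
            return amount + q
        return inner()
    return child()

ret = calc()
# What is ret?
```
59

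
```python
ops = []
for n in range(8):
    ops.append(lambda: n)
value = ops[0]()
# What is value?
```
7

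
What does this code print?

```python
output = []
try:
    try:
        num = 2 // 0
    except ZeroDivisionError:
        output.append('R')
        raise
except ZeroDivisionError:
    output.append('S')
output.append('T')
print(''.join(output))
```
RST

raise without argument re-raises current exception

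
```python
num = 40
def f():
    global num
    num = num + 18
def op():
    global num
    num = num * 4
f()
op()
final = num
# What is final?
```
232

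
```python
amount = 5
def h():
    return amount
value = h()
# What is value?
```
5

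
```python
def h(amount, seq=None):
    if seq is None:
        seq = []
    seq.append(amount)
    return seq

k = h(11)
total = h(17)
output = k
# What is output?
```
[11]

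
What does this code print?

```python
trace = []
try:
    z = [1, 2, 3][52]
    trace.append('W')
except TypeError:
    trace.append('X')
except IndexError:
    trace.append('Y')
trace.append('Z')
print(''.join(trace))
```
YZ

IndexError is caught by its specific handler, not TypeError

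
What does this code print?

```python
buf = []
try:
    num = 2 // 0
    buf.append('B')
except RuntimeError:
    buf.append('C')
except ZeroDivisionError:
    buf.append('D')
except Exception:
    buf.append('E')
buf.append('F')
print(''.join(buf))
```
DF

ZeroDivisionError matches before generic Exception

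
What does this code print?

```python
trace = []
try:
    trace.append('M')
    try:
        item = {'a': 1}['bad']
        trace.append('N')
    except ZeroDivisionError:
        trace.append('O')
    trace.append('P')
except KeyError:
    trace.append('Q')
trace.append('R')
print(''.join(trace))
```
MQR

Inner handler doesn't match, propagates to outer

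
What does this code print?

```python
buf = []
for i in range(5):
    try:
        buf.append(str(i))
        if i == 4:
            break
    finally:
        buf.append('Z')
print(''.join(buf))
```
0Z1Z2Z3Z4Z

finally runs even when breaking out of loop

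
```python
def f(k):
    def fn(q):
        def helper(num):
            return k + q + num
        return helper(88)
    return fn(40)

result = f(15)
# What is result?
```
143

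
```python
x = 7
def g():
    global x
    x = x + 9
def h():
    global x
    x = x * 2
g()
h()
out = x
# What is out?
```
32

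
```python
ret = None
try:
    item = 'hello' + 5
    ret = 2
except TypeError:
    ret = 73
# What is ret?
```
73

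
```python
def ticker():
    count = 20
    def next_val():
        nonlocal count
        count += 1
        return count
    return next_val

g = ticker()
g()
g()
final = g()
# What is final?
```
23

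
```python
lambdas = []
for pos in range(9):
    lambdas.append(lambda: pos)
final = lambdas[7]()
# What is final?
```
8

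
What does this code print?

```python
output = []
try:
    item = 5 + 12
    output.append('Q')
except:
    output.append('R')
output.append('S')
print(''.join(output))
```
QS

No exception, try block completes normally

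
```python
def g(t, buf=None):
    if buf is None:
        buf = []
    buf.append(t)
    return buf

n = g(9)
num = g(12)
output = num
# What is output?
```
[12]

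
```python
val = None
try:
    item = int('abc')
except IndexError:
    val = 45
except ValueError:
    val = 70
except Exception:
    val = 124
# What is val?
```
70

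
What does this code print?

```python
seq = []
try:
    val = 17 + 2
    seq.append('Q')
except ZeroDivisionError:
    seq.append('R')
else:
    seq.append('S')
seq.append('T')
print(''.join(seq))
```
QST

else block runs when no exception occurs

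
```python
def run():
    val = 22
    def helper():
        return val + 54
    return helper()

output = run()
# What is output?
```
76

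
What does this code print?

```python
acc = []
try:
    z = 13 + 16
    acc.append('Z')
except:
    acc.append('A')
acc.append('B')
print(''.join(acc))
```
ZB

No exception, try block completes normally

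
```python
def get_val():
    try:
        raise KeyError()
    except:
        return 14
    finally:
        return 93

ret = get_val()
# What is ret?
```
93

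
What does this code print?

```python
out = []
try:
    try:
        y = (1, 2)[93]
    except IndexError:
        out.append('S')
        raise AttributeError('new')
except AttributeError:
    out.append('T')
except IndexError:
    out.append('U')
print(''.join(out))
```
ST

New AttributeError raised, caught by outer AttributeError handler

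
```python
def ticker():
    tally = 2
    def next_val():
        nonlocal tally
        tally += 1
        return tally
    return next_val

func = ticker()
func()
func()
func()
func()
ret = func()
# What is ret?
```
7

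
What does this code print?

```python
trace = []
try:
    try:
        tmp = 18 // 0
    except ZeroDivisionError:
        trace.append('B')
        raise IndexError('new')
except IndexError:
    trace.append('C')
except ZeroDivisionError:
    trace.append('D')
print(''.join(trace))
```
BC

New IndexError raised, caught by outer IndexError handler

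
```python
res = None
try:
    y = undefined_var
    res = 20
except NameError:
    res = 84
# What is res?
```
84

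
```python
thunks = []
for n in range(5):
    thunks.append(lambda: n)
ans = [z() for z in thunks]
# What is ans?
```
[4, 4, 4, 4, 4]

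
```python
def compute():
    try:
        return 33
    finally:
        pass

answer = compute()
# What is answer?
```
33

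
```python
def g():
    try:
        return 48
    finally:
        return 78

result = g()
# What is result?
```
78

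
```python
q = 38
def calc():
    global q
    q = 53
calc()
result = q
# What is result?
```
53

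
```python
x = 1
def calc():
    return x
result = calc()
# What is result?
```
1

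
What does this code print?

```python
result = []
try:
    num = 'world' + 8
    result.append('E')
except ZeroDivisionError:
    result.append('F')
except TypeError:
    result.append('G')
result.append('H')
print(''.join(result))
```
GH

TypeError is caught by its specific handler, not ZeroDivisionError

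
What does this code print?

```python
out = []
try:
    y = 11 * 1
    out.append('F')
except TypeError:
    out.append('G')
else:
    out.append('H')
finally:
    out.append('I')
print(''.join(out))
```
FHI

else runs before finally when no exception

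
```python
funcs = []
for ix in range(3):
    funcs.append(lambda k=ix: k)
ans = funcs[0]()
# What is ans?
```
0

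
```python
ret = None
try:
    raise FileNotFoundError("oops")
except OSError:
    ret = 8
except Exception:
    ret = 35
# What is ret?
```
8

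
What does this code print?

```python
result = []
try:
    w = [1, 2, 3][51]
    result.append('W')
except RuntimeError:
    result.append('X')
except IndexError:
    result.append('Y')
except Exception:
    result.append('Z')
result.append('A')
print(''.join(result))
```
YA

IndexError matches before generic Exception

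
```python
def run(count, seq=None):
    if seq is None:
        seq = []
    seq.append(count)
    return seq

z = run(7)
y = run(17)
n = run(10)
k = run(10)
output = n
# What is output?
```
[10]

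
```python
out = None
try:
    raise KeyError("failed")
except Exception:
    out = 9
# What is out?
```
9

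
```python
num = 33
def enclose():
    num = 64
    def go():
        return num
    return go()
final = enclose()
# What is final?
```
64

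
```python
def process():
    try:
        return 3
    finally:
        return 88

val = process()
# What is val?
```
88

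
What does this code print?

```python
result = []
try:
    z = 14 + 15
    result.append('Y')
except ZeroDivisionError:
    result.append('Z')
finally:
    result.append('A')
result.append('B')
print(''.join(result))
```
YAB

finally runs after normal execution too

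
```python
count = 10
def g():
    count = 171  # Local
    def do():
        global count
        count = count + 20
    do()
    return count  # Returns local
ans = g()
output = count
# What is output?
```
30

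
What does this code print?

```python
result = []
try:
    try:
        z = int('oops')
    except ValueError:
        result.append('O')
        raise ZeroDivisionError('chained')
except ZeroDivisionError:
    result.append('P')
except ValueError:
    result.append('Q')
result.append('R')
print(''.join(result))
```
OPR

ZeroDivisionError raised and caught, original ValueError not re-raised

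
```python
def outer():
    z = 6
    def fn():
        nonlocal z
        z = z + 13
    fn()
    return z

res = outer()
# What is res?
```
19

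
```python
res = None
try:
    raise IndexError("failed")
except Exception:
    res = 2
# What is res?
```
2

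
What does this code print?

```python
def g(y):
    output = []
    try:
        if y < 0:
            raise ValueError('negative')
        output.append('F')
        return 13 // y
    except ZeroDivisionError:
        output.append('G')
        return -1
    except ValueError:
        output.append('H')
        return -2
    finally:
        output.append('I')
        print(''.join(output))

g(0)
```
FGI

y=0 causes ZeroDivisionError, caught, finally prints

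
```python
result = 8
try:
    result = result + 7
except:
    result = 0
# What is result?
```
15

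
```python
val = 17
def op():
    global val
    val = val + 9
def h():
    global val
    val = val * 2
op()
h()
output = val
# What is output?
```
52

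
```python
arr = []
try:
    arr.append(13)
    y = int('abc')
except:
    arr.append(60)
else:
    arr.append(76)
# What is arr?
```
[13, 60]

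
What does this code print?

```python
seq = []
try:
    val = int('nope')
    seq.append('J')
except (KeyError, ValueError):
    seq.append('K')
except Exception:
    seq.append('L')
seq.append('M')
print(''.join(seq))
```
KM

ValueError matches tuple containing it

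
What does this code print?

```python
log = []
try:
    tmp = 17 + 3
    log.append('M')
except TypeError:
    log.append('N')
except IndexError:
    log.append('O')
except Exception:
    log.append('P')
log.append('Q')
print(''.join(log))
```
MQ

No exception, try block completes normally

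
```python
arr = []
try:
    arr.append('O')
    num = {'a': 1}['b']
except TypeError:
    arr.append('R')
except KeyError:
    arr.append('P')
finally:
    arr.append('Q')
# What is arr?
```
['O', 'P', 'Q']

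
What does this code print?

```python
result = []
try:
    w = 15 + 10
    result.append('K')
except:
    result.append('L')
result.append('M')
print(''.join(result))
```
KM

No exception, try block completes normally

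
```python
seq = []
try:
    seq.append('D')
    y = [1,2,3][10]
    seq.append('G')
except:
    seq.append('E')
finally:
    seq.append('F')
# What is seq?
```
['D', 'E', 'F']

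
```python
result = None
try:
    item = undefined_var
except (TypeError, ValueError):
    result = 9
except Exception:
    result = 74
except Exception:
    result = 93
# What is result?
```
74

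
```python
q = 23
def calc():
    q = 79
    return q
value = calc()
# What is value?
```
79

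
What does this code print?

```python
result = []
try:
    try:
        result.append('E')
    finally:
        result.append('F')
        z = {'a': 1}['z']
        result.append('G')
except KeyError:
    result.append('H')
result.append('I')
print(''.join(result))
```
EFHI

Exception in inner finally caught by outer except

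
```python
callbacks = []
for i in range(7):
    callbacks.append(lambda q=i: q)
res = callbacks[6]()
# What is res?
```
6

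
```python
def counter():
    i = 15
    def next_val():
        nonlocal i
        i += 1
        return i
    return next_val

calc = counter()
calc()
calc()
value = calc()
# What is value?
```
18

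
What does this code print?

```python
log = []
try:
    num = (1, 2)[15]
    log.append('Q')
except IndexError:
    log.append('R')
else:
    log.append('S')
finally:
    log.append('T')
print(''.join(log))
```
RT

Exception: except runs, else skipped, finally runs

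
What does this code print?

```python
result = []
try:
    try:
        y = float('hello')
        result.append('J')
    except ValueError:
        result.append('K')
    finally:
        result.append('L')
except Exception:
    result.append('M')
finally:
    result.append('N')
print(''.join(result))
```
KLN

Both finally blocks run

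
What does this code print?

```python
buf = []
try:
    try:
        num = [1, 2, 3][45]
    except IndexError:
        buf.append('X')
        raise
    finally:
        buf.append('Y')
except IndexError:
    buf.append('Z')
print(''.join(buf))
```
XYZ

finally runs before re-raised exception propagates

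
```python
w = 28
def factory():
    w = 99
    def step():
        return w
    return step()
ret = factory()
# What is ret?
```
99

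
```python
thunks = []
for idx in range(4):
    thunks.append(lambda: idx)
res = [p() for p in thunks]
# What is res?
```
[3, 3, 3, 3]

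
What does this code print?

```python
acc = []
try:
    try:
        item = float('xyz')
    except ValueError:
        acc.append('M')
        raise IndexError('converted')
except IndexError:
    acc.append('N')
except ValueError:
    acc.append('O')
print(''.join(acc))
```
MN

New IndexError raised, caught by outer IndexError handler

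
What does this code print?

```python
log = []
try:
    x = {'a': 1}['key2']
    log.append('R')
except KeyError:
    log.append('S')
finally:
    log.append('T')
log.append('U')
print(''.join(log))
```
STU

finally always runs, even after exception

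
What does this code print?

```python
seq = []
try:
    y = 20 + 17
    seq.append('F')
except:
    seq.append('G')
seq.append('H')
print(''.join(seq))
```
FH

No exception, try block completes normally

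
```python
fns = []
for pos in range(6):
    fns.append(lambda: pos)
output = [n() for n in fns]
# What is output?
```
[5, 5, 5, 5, 5, 5]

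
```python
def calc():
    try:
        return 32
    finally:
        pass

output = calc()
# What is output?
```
32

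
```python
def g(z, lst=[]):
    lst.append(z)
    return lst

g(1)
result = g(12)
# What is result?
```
[1, 12]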